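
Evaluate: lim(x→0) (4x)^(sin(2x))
This is an exponential indeterminate form.

For exponential indeterminate forms, take the natural log:
  Let L = lim(x→0) (4x)^(sin(2x))
  Then ln(L) = lim(x→0) [exponent × ln(base)]
  Evaluate using L'Hôpital or standard limits, then exponentiate.
  L = 1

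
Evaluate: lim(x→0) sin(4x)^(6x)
This is an exponential indeterminate form.

For exponential indeterminate forms, take the natural log:
  Let L = lim(x→0) sin(4x)^(6x)
  Then ln(L) = lim(x→0) [exponent × ln(base)]
  Evaluate using L'Hôpital or standard limits, then exponentiate.
  L = 1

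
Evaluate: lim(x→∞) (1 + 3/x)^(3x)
This is an exponential indeterminate form.

For exponential indeterminate forms, take the natural log:
  Let L = lim(x→∞) (1 + 3/x)^(3x)
  Then ln(L) = lim(x→∞) [exponent × ln(base)]
  Evaluate using L'Hôpital or standard limits, then exponentiate.
  L = e^(9)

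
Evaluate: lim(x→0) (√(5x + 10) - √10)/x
This is a standard limit.

Factor or rationalize the expression:
  lim(x→0) (√(5x + 10) - √10)/x = sqrt(10)/4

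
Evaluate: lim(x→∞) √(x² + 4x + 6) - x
This is an ∞-∞ indeterminate form.

Combine fractions or rationalize to convert ∞-∞ to 0/0 form:
  lim(x→∞) √(x² + 4x + 6) - x = 2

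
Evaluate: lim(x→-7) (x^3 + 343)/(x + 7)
This is a standard limit.

Factor or rationalize the expression:
  lim(x→-7) (x^3 + 343)/(x + 7) = 147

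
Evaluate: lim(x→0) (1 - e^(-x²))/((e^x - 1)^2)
This is a 0/0 indeterminate form.

Apply L'Hôpital's rule: differentiate numerator and denominator separately.
  f(x) = 1 - e^(-x^2)   ⇒   f'(x) = 2·x·e^(-x^2)
  g(x) = (e^(x) - 1)^2   ⇒   g'(x) = 2·(e^(x) - 1)·e^(x)
  lim(x→0) f'(x)/g'(x) = lim(x→0) (2·x·e^(-x^2))/(2·(e^(x) - 1)·e^(x))
  = 1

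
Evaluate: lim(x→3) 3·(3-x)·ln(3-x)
This is a 0·∞ indeterminate form.

Rewrite 0·∞ as a quotient (0/0 or ∞/∞ form), then apply L'Hôpital's rule:
  lim(x→3) 3·(3-x)·ln(3-x) = 0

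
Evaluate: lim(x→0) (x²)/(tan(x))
This is a 0/0 indeterminate form.

Apply L'Hôpital's rule: differentiate numerator and denominator separately.
  f(x) = x^2   ⇒   f'(x) = 2·x
  g(x) = tan(x)   ⇒   g'(x) = tan(x)^2 + 1
  lim(x→0) f'(x)/g'(x) = lim(x→0) (2·x)/(tan(x)^2 + 1)
  = 0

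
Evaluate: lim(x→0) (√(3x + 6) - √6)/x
This is a standard limit.

Factor or rationalize the expression:
  lim(x→0) (√(3x + 6) - √6)/x = sqrt(6)/4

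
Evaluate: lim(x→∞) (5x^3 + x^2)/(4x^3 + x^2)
This is an ∞/∞ indeterminate form.

Apply L'Hôpital's rule: differentiate numerator and denominator separately.
  f(x) = 5·x^3 + x^2   ⇒   f'(x) = 15·x^2 + 2·x
  g(x) = 4·x^3 + x^2   ⇒   g'(x) = 12·x^2 + 2·x
  lim(x→∞) f'(x)/g'(x) = lim(x→∞) (15·x^2 + 2·x)/(12·x^2 + 2·x)
  = 5/4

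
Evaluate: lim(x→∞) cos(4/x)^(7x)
This is an exponential indeterminate form.

For exponential indeterminate forms, take the natural log:
  Let L = lim(x→∞) cos(4/x)^(7x)
  Then ln(L) = lim(x→∞) [exponent × ln(base)]
  Evaluate using L'Hôpital or standard limits, then exponentiate.
  L = 1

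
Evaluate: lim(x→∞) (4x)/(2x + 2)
This is an ∞/∞ indeterminate form.

Apply L'Hôpital's rule: differentiate numerator and denominator separately.
  f(x) = 4·x   ⇒   f'(x) = 4
  g(x) = 2·x + 2   ⇒   g'(x) = 2
  lim(x→∞) f'(x)/g'(x) = lim(x→∞) (4)/(2)
  = 2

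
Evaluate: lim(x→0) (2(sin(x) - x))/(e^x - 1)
This is a 0/0 indeterminate form.

Apply L'Hôpital's rule: differentiate numerator and denominator separately.
  f(x) = -2·x + 2·sin(x)   ⇒   f'(x) = 2·cos(x) - 2
  g(x) = e^(x) - 1   ⇒   g'(x) = e^(x)
  lim(x→0) f'(x)/g'(x) = lim(x→0) (2·cos(x) - 2)/(e^(x))
  = 0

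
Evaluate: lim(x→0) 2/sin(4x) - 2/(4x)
This is an ∞-∞ indeterminate form.

Combine fractions or rationalize to convert ∞-∞ to 0/0 form:
  lim(x→0) 2/sin(4x) - 2/(4x) = 0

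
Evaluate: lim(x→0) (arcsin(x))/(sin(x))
This is a 0/0 indeterminate form.

Apply L'Hôpital's rule: differentiate numerator and denominator separately.
  f(x) = asin(x)   ⇒   f'(x) = 1/sqrt(1 - x^2)
  g(x) = sin(x)   ⇒   g'(x) = cos(x)
  lim(x→0) f'(x)/g'(x) = lim(x→0) (1/sqrt(1 - x^2))/(cos(x))
  = 1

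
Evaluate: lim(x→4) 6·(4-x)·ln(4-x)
This is a 0·∞ indeterminate form.

Rewrite 0·∞ as a quotient (0/0 or ∞/∞ form), then apply L'Hôpital's rule:
  lim(x→4) 6·(4-x)·ln(4-x) = 0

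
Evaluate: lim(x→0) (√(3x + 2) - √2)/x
This is a standard limit.

Factor or rationalize the expression:
  lim(x→0) (√(3x + 2) - √2)/x = 3·sqrt(2)/4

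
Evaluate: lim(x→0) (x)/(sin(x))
This is a 0/0 indeterminate form.

Apply L'Hôpital's rule: differentiate numerator and denominator separately.
  f(x) = x   ⇒   f'(x) = 1
  g(x) = sin(x)   ⇒   g'(x) = cos(x)
  lim(x→0) f'(x)/g'(x) = lim(x→0) (1)/(cos(x))
  = 1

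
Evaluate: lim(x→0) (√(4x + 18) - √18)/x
This is a standard limit.

Factor or rationalize the expression:
  lim(x→0) (√(4x + 18) - √18)/x = sqrt(2)/3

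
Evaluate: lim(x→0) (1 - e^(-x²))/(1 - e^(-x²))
This is a 0/0 indeterminate form.

Apply L'Hôpital's rule: differentiate numerator and denominator separately.
  f(x) = 1 - e^(-x^2)   ⇒   f'(x) = 2·x·e^(-x^2)
  g(x) = 1 - e^(-x^2)   ⇒   g'(x) = 2·x·e^(-x^2)
  lim(x→0) f'(x)/g'(x) = lim(x→0) (2·x·e^(-x^2))/(2·x·e^(-x^2))
  = 1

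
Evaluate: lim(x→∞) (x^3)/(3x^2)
This is an ∞/∞ indeterminate form.

Apply L'Hôpital's rule: differentiate numerator and denominator separately.
  f(x) = x^3   ⇒   f'(x) = 3·x^2
  g(x) = 3·x^2   ⇒   g'(x) = 6·x
  lim(x→∞) f'(x)/g'(x) = lim(x→∞) (3·x^2)/(6·x)
  = ∞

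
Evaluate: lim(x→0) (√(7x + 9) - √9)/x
This is a standard limit.

Factor or rationalize the expression:
  lim(x→0) (√(7x + 9) - √9)/x = 7/6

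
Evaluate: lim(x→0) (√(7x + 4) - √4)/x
This is a standard limit.

Factor or rationalize the expression:
  lim(x→0) (√(7x + 4) - √4)/x = 7/4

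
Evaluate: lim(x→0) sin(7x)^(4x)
This is an exponential indeterminate form.

For exponential indeterminate forms, take the natural log:
  Let L = lim(x→0) sin(7x)^(4x)
  Then ln(L) = lim(x→0) [exponent × ln(base)]
  Evaluate using L'Hôpital or standard limits, then exponentiate.
  L = 1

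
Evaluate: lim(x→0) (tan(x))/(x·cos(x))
This is a 0/0 indeterminate form.

Apply L'Hôpital's rule: differentiate numerator and denominator separately.
  f(x) = tan(x)   ⇒   f'(x) = tan(x)^2 + 1
  g(x) = x·cos(x)   ⇒   g'(x) = -x·sin(x) + cos(x)
  lim(x→0) f'(x)/g'(x) = lim(x→0) (tan(x)^2 + 1)/(-x·sin(x) + cos(x))
  = 1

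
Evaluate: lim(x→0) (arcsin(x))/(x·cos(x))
This is a 0/0 indeterminate form.

Apply L'Hôpital's rule: differentiate numerator and denominator separately.
  f(x) = asin(x)   ⇒   f'(x) = 1/sqrt(1 - x^2)
  g(x) = x·cos(x)   ⇒   g'(x) = -x·sin(x) + cos(x)
  lim(x→0) f'(x)/g'(x) = lim(x→0) (1/sqrt(1 - x^2))/(-x·sin(x) + cos(x))
  = 1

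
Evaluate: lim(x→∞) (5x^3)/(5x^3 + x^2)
This is an ∞/∞ indeterminate form.

Apply L'Hôpital's rule: differentiate numerator and denominator separately.
  f(x) = 5·x^3   ⇒   f'(x) = 15·x^2
  g(x) = 5·x^3 + x^2   ⇒   g'(x) = 15·x^2 + 2·x
  lim(x→∞) f'(x)/g'(x) = lim(x→∞) (15·x^2)/(15·x^2 + 2·x)
  = 1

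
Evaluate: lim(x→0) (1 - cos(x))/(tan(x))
This is a 0/0 indeterminate form.

Apply L'Hôpital's rule: differentiate numerator and denominator separately.
  f(x) = 1 - cos(x)   ⇒   f'(x) = sin(x)
  g(x) = tan(x)   ⇒   g'(x) = tan(x)^2 + 1
  lim(x→0) f'(x)/g'(x) = lim(x→0) (sin(x))/(tan(x)^2 + 1)
  = 0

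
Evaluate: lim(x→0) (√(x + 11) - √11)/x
This is a standard limit.

Factor or rationalize the expression:
  lim(x→0) (√(x + 11) - √11)/x = sqrt(11)/22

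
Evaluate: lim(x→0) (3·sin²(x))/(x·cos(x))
This is a 0/0 indeterminate form.

Apply L'Hôpital's rule: differentiate numerator and denominator separately.
  f(x) = 3·sin(x)^2   ⇒   f'(x) = 6·sin(x)·cos(x)
  g(x) = x·cos(x)   ⇒   g'(x) = -x·sin(x) + cos(x)
  lim(x→0) f'(x)/g'(x) = lim(x→0) (6·sin(x)·cos(x))/(-x·sin(x) + cos(x))
  = 0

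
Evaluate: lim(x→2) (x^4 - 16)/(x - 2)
This is a standard limit.

Factor or rationalize the expression:
  lim(x→2) (x^4 - 16)/(x - 2) = 32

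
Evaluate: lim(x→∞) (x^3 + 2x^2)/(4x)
This is an ∞/∞ indeterminate form.

Apply L'Hôpital's rule: differentiate numerator and denominator separately.
  f(x) = x^3 + 2·x^2   ⇒   f'(x) = 3·x^2 + 4·x
  g(x) = 4·x   ⇒   g'(x) = 4
  lim(x→∞) f'(x)/g'(x) = lim(x→∞) (3·x^2 + 4·x)/(4)
  = ∞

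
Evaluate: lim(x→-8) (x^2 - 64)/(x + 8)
This is a standard limit.

Factor or rationalize the expression:
  lim(x→-8) (x^2 - 64)/(x + 8) = -16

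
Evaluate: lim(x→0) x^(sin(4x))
This is an exponential indeterminate form.

For exponential indeterminate forms, take the natural log:
  Let L = lim(x→0) x^(sin(4x))
  Then ln(L) = lim(x→0) [exponent × ln(base)]
  Evaluate using L'Hôpital or standard limits, then exponentiate.
  L = 1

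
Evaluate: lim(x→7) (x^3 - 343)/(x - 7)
This is a standard limit.

Factor or rationalize the expression:
  lim(x→7) (x^3 - 343)/(x - 7) = 147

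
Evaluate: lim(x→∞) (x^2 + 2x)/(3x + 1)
This is an ∞/∞ indeterminate form.

Apply L'Hôpital's rule: differentiate numerator and denominator separately.
  f(x) = x^2 + 2·x   ⇒   f'(x) = 2·x + 2
  g(x) = 3·x + 1   ⇒   g'(x) = 3
  lim(x→∞) f'(x)/g'(x) = lim(x→∞) (2·x + 2)/(3)
  = ∞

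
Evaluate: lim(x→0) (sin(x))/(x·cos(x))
This is a 0/0 indeterminate form.

Apply L'Hôpital's rule: differentiate numerator and denominator separately.
  f(x) = sin(x)   ⇒   f'(x) = cos(x)
  g(x) = x·cos(x)   ⇒   g'(x) = -x·sin(x) + cos(x)
  lim(x→0) f'(x)/g'(x) = lim(x→0) (cos(x))/(-x·sin(x) + cos(x))
  = 1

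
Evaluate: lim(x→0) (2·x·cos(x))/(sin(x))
This is a 0/0 indeterminate form.

Apply L'Hôpital's rule: differentiate numerator and denominator separately.
  f(x) = 2·x·cos(x)   ⇒   f'(x) = -2·x·sin(x) + 2·cos(x)
  g(x) = sin(x)   ⇒   g'(x) = cos(x)
  lim(x→0) f'(x)/g'(x) = lim(x→0) (-2·x·sin(x) + 2·cos(x))/(cos(x))
  = 2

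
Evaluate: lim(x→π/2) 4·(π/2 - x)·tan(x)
This is a 0·∞ indeterminate form.

Rewrite 0·∞ as a quotient (0/0 or ∞/∞ form), then apply L'Hôpital's rule:
  lim(x→π/2) 4·(π/2 - x)·tan(x) = 4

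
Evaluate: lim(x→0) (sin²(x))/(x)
This is a 0/0 indeterminate form.

Apply L'Hôpital's rule: differentiate numerator and denominator separately.
  f(x) = sin(x)^2   ⇒   f'(x) = 2·sin(x)·cos(x)
  g(x) = x   ⇒   g'(x) = 1
  lim(x→0) f'(x)/g'(x) = lim(x→0) (2·sin(x)·cos(x))/(1)
  = 0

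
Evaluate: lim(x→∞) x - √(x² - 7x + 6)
This is an ∞-∞ indeterminate form.

Combine fractions or rationalize to convert ∞-∞ to 0/0 form:
  lim(x→∞) x - √(x² - 7x + 6) = 7/2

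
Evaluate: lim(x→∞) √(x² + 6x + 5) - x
This is an ∞-∞ indeterminate form.

Combine fractions or rationalize to convert ∞-∞ to 0/0 form:
  lim(x→∞) √(x² + 6x + 5) - x = 3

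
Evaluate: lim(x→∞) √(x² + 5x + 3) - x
This is an ∞-∞ indeterminate form.

Combine fractions or rationalize to convert ∞-∞ to 0/0 form:
  lim(x→∞) √(x² + 5x + 3) - x = 5/2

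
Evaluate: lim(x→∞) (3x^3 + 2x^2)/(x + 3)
This is an ∞/∞ indeterminate form.

Apply L'Hôpital's rule: differentiate numerator and denominator separately.
  f(x) = 3·x^3 + 2·x^2   ⇒   f'(x) = 9·x^2 + 4·x
  g(x) = x + 3   ⇒   g'(x) = 1
  lim(x→∞) f'(x)/g'(x) = lim(x→∞) (9·x^2 + 4·x)/(1)
  = ∞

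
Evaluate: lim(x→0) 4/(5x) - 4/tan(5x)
This is an ∞-∞ indeterminate form.

Combine fractions or rationalize to convert ∞-∞ to 0/0 form:
  lim(x→0) 4/(5x) - 4/tan(5x) = 0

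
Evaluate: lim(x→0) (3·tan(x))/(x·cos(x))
This is a 0/0 indeterminate form.

Apply L'Hôpital's rule: differentiate numerator and denominator separately.
  f(x) = 3·tan(x)   ⇒   f'(x) = 3·tan(x)^2 + 3
  g(x) = x·cos(x)   ⇒   g'(x) = -x·sin(x) + cos(x)
  lim(x→0) f'(x)/g'(x) = lim(x→0) (3·tan(x)^2 + 3)/(-x·sin(x) + cos(x))
  = 3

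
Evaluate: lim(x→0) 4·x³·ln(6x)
This is a 0·∞ indeterminate form.

Rewrite 0·∞ as a quotient (0/0 or ∞/∞ form), then apply L'Hôpital's rule:
  lim(x→0) 4·x³·ln(6x) = 0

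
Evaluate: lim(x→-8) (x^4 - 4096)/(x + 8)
This is a standard limit.

Factor or rationalize the expression:
  lim(x→-8) (x^4 - 4096)/(x + 8) = -2048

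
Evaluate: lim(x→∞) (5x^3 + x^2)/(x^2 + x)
This is an ∞/∞ indeterminate form.

Apply L'Hôpital's rule: differentiate numerator and denominator separately.
  f(x) = 5·x^3 + x^2   ⇒   f'(x) = 15·x^2 + 2·x
  g(x) = x^2 + x   ⇒   g'(x) = 2·x + 1
  lim(x→∞) f'(x)/g'(x) = lim(x→∞) (15·x^2 + 2·x)/(2·x + 1)
  = ∞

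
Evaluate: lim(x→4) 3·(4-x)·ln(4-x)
This is a 0·∞ indeterminate form.

Rewrite 0·∞ as a quotient (0/0 or ∞/∞ form), then apply L'Hôpital's rule:
  lim(x→4) 3·(4-x)·ln(4-x) = 0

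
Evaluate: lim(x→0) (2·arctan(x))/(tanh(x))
This is a 0/0 indeterminate form.

Apply L'Hôpital's rule: differentiate numerator and denominator separately.
  f(x) = 2·atan(x)   ⇒   f'(x) = 2/(x^2 + 1)
  g(x) = tanh(x)   ⇒   g'(x) = 1 - tanh(x)^2
  lim(x→0) f'(x)/g'(x) = lim(x→0) (2/(x^2 + 1))/(1 - tanh(x)^2)
  = 2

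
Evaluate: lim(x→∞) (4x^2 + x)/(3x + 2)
This is an ∞/∞ indeterminate form.

Apply L'Hôpital's rule: differentiate numerator and denominator separately.
  f(x) = 4·x^2 + x   ⇒   f'(x) = 8·x + 1
  g(x) = 3·x + 2   ⇒   g'(x) = 3
  lim(x→∞) f'(x)/g'(x) = lim(x→∞) (8·x + 1)/(3)
  = ∞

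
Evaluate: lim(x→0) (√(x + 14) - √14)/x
This is a standard limit.

Factor or rationalize the expression:
  lim(x→0) (√(x + 14) - √14)/x = sqrt(14)/28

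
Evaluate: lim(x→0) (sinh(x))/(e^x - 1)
This is a 0/0 indeterminate form.

Apply L'Hôpital's rule: differentiate numerator and denominator separately.
  f(x) = sinh(x)   ⇒   f'(x) = cosh(x)
  g(x) = e^(x) - 1   ⇒   g'(x) = e^(x)
  lim(x→0) f'(x)/g'(x) = lim(x→0) (cosh(x))/(e^(x))
  = 1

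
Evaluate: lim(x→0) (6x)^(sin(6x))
This is an exponential indeterminate form.

For exponential indeterminate forms, take the natural log:
  Let L = lim(x→0) (6x)^(sin(6x))
  Then ln(L) = lim(x→0) [exponent × ln(base)]
  Evaluate using L'Hôpital or standard limits, then exponentiate.
  L = 1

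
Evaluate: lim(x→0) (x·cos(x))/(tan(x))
This is a 0/0 indeterminate form.

Apply L'Hôpital's rule: differentiate numerator and denominator separately.
  f(x) = x·cos(x)   ⇒   f'(x) = -x·sin(x) + cos(x)
  g(x) = tan(x)   ⇒   g'(x) = tan(x)^2 + 1
  lim(x→0) f'(x)/g'(x) = lim(x→0) (-x·sin(x) + cos(x))/(tan(x)^2 + 1)
  = 1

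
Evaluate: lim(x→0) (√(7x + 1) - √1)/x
This is a standard limit.

Factor or rationalize the expression:
  lim(x→0) (√(7x + 1) - √1)/x = 7/2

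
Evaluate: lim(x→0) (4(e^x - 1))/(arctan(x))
This is a 0/0 indeterminate form.

Apply L'Hôpital's rule: differentiate numerator and denominator separately.
  f(x) = 4·e^(x) - 4   ⇒   f'(x) = 4·e^(x)
  g(x) = atan(x)   ⇒   g'(x) = 1/(x^2 + 1)
  lim(x→0) f'(x)/g'(x) = lim(x→0) (4·e^(x))/(1/(x^2 + 1))
  = 4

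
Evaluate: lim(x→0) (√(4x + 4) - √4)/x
This is a standard limit.

Factor or rationalize the expression:
  lim(x→0) (√(4x + 4) - √4)/x = 1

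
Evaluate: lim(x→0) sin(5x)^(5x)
This is an exponential indeterminate form.

For exponential indeterminate forms, take the natural log:
  Let L = lim(x→0) sin(5x)^(5x)
  Then ln(L) = lim(x→0) [exponent × ln(base)]
  Evaluate using L'Hôpital or standard limits, then exponentiate.
  L = 1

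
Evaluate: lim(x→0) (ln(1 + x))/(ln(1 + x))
This is a 0/0 indeterminate form.

Apply L'Hôpital's rule: differentiate numerator and denominator separately.
  f(x) = ln(x + 1)   ⇒   f'(x) = 1/(x + 1)
  g(x) = ln(x + 1)   ⇒   g'(x) = 1/(x + 1)
  lim(x→0) f'(x)/g'(x) = lim(x→0) (1/(x + 1))/(1/(x + 1))
  = 1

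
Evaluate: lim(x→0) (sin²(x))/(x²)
This is a 0/0 indeterminate form.

Apply L'Hôpital's rule: differentiate numerator and denominator separately.
  f(x) = sin(x)^2   ⇒   f'(x) = 2·sin(x)·cos(x)
  g(x) = x^2   ⇒   g'(x) = 2·x
  lim(x→0) f'(x)/g'(x) = lim(x→0) (2·sin(x)·cos(x))/(2·x)
  = 1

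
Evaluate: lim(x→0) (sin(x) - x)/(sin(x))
This is a 0/0 indeterminate form.

Apply L'Hôpital's rule: differentiate numerator and denominator separately.
  f(x) = -x + sin(x)   ⇒   f'(x) = cos(x) - 1
  g(x) = sin(x)   ⇒   g'(x) = cos(x)
  lim(x→0) f'(x)/g'(x) = lim(x→0) (cos(x) - 1)/(cos(x))
  = 0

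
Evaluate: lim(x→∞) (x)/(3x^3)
This is an ∞/∞ indeterminate form.

Apply L'Hôpital's rule: differentiate numerator and denominator separately.
  f(x) = x   ⇒   f'(x) = 1
  g(x) = 3·x^3   ⇒   g'(x) = 9·x^2
  lim(x→∞) f'(x)/g'(x) = lim(x→∞) (1)/(9·x^2)
  = 0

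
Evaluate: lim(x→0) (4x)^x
This is an exponential indeterminate form.

For exponential indeterminate forms, take the natural log:
  Let L = lim(x→0) (4x)^x
  Then ln(L) = lim(x→0) [exponent × ln(base)]
  Evaluate using L'Hôpital or standard limits, then exponentiate.
  L = 1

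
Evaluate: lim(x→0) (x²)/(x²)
This is a 0/0 indeterminate form.

Apply L'Hôpital's rule: differentiate numerator and denominator separately.
  f(x) = x^2   ⇒   f'(x) = 2·x
  g(x) = x^2   ⇒   g'(x) = 2·x
  lim(x→0) f'(x)/g'(x) = lim(x→0) (2·x)/(2·x)
  = 1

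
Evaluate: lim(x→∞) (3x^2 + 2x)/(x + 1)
This is an ∞/∞ indeterminate form.

Apply L'Hôpital's rule: differentiate numerator and denominator separately.
  f(x) = 3·x^2 + 2·x   ⇒   f'(x) = 6·x + 2
  g(x) = x + 1   ⇒   g'(x) = 1
  lim(x→∞) f'(x)/g'(x) = lim(x→∞) (6·x + 2)/(1)
  = ∞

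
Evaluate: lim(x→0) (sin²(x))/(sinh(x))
This is a 0/0 indeterminate form.

Apply L'Hôpital's rule: differentiate numerator and denominator separately.
  f(x) = sin(x)^2   ⇒   f'(x) = 2·sin(x)·cos(x)
  g(x) = sinh(x)   ⇒   g'(x) = cosh(x)
  lim(x→0) f'(x)/g'(x) = lim(x→0) (2·sin(x)·cos(x))/(cosh(x))
  = 0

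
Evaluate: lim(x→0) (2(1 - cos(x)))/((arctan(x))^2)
This is a 0/0 indeterminate form.

Apply L'Hôpital's rule: differentiate numerator and denominator separately.
  f(x) = 2 - 2·cos(x)   ⇒   f'(x) = 2·sin(x)
  g(x) = atan(x)^2   ⇒   g'(x) = 2·atan(x)/(x^2 + 1)
  lim(x→0) f'(x)/g'(x) = lim(x→0) (2·sin(x))/(2·atan(x)/(x^2 + 1))
  = 1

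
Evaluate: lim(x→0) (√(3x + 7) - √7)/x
This is a standard limit.

Factor or rationalize the expression:
  lim(x→0) (√(3x + 7) - √7)/x = 3·sqrt(7)/14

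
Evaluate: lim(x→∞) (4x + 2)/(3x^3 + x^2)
This is an ∞/∞ indeterminate form.

Apply L'Hôpital's rule: differentiate numerator and denominator separately.
  f(x) = 4·x + 2   ⇒   f'(x) = 4
  g(x) = 3·x^3 + x^2   ⇒   g'(x) = 9·x^2 + 2·x
  lim(x→∞) f'(x)/g'(x) = lim(x→∞) (4)/(9·x^2 + 2·x)
  = 0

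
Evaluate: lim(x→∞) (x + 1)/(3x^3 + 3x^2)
This is an ∞/∞ indeterminate form.

Apply L'Hôpital's rule: differentiate numerator and denominator separately.
  f(x) = x + 1   ⇒   f'(x) = 1
  g(x) = 3·x^3 + 3·x^2   ⇒   g'(x) = 9·x^2 + 6·x
  lim(x→∞) f'(x)/g'(x) = lim(x→∞) (1)/(9·x^2 + 6·x)
  = 0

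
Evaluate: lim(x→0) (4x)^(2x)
This is an exponential indeterminate form.

For exponential indeterminate forms, take the natural log:
  Let L = lim(x→0) (4x)^(2x)
  Then ln(L) = lim(x→0) [exponent × ln(base)]
  Evaluate using L'Hôpital or standard limits, then exponentiate.
  L = 1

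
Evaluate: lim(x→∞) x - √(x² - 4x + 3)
This is an ∞-∞ indeterminate form.

Combine fractions or rationalize to convert ∞-∞ to 0/0 form:
  lim(x→∞) x - √(x² - 4x + 3) = 2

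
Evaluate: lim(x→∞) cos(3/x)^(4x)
This is an exponential indeterminate form.

For exponential indeterminate forms, take the natural log:
  Let L = lim(x→∞) cos(3/x)^(4x)
  Then ln(L) = lim(x→∞) [exponent × ln(base)]
  Evaluate using L'Hôpital or standard limits, then exponentiate.
  L = 1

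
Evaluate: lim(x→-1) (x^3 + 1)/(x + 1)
This is a standard limit.

Factor or rationalize the expression:
  lim(x→-1) (x^3 + 1)/(x + 1) = 3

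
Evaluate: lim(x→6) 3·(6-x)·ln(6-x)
This is a 0·∞ indeterminate form.

Rewrite 0·∞ as a quotient (0/0 or ∞/∞ form), then apply L'Hôpital's rule:
  lim(x→6) 3·(6-x)·ln(6-x) = 0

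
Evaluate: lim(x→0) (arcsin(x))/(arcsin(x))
This is a 0/0 indeterminate form.

Apply L'Hôpital's rule: differentiate numerator and denominator separately.
  f(x) = asin(x)   ⇒   f'(x) = 1/sqrt(1 - x^2)
  g(x) = asin(x)   ⇒   g'(x) = 1/sqrt(1 - x^2)
  lim(x→0) f'(x)/g'(x) = lim(x→0) (1/sqrt(1 - x^2))/(1/sqrt(1 - x^2))
  = 1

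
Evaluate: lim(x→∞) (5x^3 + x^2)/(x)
This is an ∞/∞ indeterminate form.

Apply L'Hôpital's rule: differentiate numerator and denominator separately.
  f(x) = 5·x^3 + x^2   ⇒   f'(x) = 15·x^2 + 2·x
  g(x) = x   ⇒   g'(x) = 1
  lim(x→∞) f'(x)/g'(x) = lim(x→∞) (15·x^2 + 2·x)/(1)
  = ∞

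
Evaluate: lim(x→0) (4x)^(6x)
This is an exponential indeterminate form.

For exponential indeterminate forms, take the natural log:
  Let L = lim(x→0) (4x)^(6x)
  Then ln(L) = lim(x→0) [exponent × ln(base)]
  Evaluate using L'Hôpital or standard limits, then exponentiate.
  L = 1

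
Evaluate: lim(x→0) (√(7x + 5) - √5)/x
This is a standard limit.

Factor or rationalize the expression:
  lim(x→0) (√(7x + 5) - √5)/x = 7·sqrt(5)/10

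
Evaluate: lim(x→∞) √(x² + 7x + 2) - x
This is an ∞-∞ indeterminate form.

Combine fractions or rationalize to convert ∞-∞ to 0/0 form:
  lim(x→∞) √(x² + 7x + 2) - x = 7/2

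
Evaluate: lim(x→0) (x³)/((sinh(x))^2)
This is a 0/0 indeterminate form.

Apply L'Hôpital's rule: differentiate numerator and denominator separately.
  f(x) = x^3   ⇒   f'(x) = 3·x^2
  g(x) = sinh(x)^2   ⇒   g'(x) = 2·sinh(x)·cosh(x)
  lim(x→0) f'(x)/g'(x) = lim(x→0) (3·x^2)/(2·sinh(x)·cosh(x))
  = 0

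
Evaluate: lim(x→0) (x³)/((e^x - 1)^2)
This is a 0/0 indeterminate form.

Apply L'Hôpital's rule: differentiate numerator and denominator separately.
  f(x) = x^3   ⇒   f'(x) = 3·x^2
  g(x) = (e^(x) - 1)^2   ⇒   g'(x) = 2·(e^(x) - 1)·e^(x)
  lim(x→0) f'(x)/g'(x) = lim(x→0) (3·x^2)/(2·(e^(x) - 1)·e^(x))
  = 0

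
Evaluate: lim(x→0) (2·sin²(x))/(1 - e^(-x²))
This is a 0/0 indeterminate form.

Apply L'Hôpital's rule: differentiate numerator and denominator separately.
  f(x) = 2·sin(x)^2   ⇒   f'(x) = 4·sin(x)·cos(x)
  g(x) = 1 - e^(-x^2)   ⇒   g'(x) = 2·x·e^(-x^2)
  lim(x→0) f'(x)/g'(x) = lim(x→0) (4·sin(x)·cos(x))/(2·x·e^(-x^2))
  = 2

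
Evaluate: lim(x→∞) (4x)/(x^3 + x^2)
This is an ∞/∞ indeterminate form.

Apply L'Hôpital's rule: differentiate numerator and denominator separately.
  f(x) = 4·x   ⇒   f'(x) = 4
  g(x) = x^3 + x^2   ⇒   g'(x) = 3·x^2 + 2·x
  lim(x→∞) f'(x)/g'(x) = lim(x→∞) (4)/(3·x^2 + 2·x)
  = 0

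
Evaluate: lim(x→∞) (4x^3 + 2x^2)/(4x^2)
This is an ∞/∞ indeterminate form.

Apply L'Hôpital's rule: differentiate numerator and denominator separately.
  f(x) = 4·x^3 + 2·x^2   ⇒   f'(x) = 12·x^2 + 4·x
  g(x) = 4·x^2   ⇒   g'(x) = 8·x
  lim(x→∞) f'(x)/g'(x) = lim(x→∞) (12·x^2 + 4·x)/(8·x)
  = ∞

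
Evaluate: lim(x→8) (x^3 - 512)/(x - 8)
This is a standard limit.

Factor or rationalize the expression:
  lim(x→8) (x^3 - 512)/(x - 8) = 192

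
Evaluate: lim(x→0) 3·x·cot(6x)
This is a 0·∞ indeterminate form.

Rewrite 0·∞ as a quotient (0/0 or ∞/∞ form), then apply L'Hôpital's rule:
  lim(x→0) 3·x·cot(6x) = 1/2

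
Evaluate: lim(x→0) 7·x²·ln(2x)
This is a 0·∞ indeterminate form.

Rewrite 0·∞ as a quotient (0/0 or ∞/∞ form), then apply L'Hôpital's rule:
  lim(x→0) 7·x²·ln(2x) = 0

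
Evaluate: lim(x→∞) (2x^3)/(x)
This is an ∞/∞ indeterminate form.

Apply L'Hôpital's rule: differentiate numerator and denominator separately.
  f(x) = 2·x^3   ⇒   f'(x) = 6·x^2
  g(x) = x   ⇒   g'(x) = 1
  lim(x→∞) f'(x)/g'(x) = lim(x→∞) (6·x^2)/(1)
  = ∞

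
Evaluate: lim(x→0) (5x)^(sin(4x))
This is an exponential indeterminate form.

For exponential indeterminate forms, take the natural log:
  Let L = lim(x→0) (5x)^(sin(4x))
  Then ln(L) = lim(x→0) [exponent × ln(base)]
  Evaluate using L'Hôpital or standard limits, then exponentiate.
  L = 1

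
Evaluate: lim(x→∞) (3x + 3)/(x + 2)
This is an ∞/∞ indeterminate form.

Apply L'Hôpital's rule: differentiate numerator and denominator separately.
  f(x) = 3·x + 3   ⇒   f'(x) = 3
  g(x) = x + 2   ⇒   g'(x) = 1
  lim(x→∞) f'(x)/g'(x) = lim(x→∞) (3)/(1)
  = 3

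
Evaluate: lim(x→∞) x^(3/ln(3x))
This is an exponential indeterminate form.

For exponential indeterminate forms, take the natural log:
  Let L = lim(x→∞) x^(3/ln(3x))
  Then ln(L) = lim(x→∞) [exponent × ln(base)]
  Evaluate using L'Hôpital or standard limits, then exponentiate.
  L = e^(3)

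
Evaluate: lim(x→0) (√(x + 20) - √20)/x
This is a standard limit.

Factor or rationalize the expression:
  lim(x→0) (√(x + 20) - √20)/x = sqrt(5)/20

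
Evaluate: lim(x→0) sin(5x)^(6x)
This is an exponential indeterminate form.

For exponential indeterminate forms, take the natural log:
  Let L = lim(x→0) sin(5x)^(6x)
  Then ln(L) = lim(x→0) [exponent × ln(base)]
  Evaluate using L'Hôpital or standard limits, then exponentiate.
  L = 1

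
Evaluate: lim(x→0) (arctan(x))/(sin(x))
This is a 0/0 indeterminate form.

Apply L'Hôpital's rule: differentiate numerator and denominator separately.
  f(x) = atan(x)   ⇒   f'(x) = 1/(x^2 + 1)
  g(x) = sin(x)   ⇒   g'(x) = cos(x)
  lim(x→0) f'(x)/g'(x) = lim(x→0) (1/(x^2 + 1))/(cos(x))
  = 1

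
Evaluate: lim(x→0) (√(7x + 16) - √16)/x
This is a standard limit.

Factor or rationalize the expression:
  lim(x→0) (√(7x + 16) - √16)/x = 7/8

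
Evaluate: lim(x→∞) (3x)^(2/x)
This is an exponential indeterminate form.

For exponential indeterminate forms, take the natural log:
  Let L = lim(x→∞) (3x)^(2/x)
  Then ln(L) = lim(x→∞) [exponent × ln(base)]
  Evaluate using L'Hôpital or standard limits, then exponentiate.
  L = 1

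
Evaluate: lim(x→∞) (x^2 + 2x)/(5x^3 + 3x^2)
This is an ∞/∞ indeterminate form.

Apply L'Hôpital's rule: differentiate numerator and denominator separately.
  f(x) = x^2 + 2·x   ⇒   f'(x) = 2·x + 2
  g(x) = 5·x^3 + 3·x^2   ⇒   g'(x) = 15·x^2 + 6·x
  lim(x→∞) f'(x)/g'(x) = lim(x→∞) (2·x + 2)/(15·x^2 + 6·x)
  = 0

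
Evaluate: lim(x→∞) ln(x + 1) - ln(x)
This is an ∞-∞ indeterminate form.

Combine fractions or rationalize to convert ∞-∞ to 0/0 form:
  lim(x→∞) ln(x + 1) - ln(x) = 0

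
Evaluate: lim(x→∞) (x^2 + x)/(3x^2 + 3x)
This is an ∞/∞ indeterminate form.

Apply L'Hôpital's rule: differentiate numerator and denominator separately.
  f(x) = x^2 + x   ⇒   f'(x) = 2·x + 1
  g(x) = 3·x^2 + 3·x   ⇒   g'(x) = 6·x + 3
  lim(x→∞) f'(x)/g'(x) = lim(x→∞) (2·x + 1)/(6·x + 3)
  = 1/3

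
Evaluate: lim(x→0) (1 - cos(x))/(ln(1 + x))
This is a 0/0 indeterminate form.

Apply L'Hôpital's rule: differentiate numerator and denominator separately.
  f(x) = 1 - cos(x)   ⇒   f'(x) = sin(x)
  g(x) = ln(x + 1)   ⇒   g'(x) = 1/(x + 1)
  lim(x→0) f'(x)/g'(x) = lim(x→0) (sin(x))/(1/(x + 1))
  = 0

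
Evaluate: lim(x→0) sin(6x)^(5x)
This is an exponential indeterminate form.

For exponential indeterminate forms, take the natural log:
  Let L = lim(x→0) sin(6x)^(5x)
  Then ln(L) = lim(x→0) [exponent × ln(base)]
  Evaluate using L'Hôpital or standard limits, then exponentiate.
  L = 1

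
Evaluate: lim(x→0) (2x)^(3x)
This is an exponential indeterminate form.

For exponential indeterminate forms, take the natural log:
  Let L = lim(x→0) (2x)^(3x)
  Then ln(L) = lim(x→0) [exponent × ln(base)]
  Evaluate using L'Hôpital or standard limits, then exponentiate.
  L = 1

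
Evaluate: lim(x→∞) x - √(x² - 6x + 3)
This is an ∞-∞ indeterminate form.

Combine fractions or rationalize to convert ∞-∞ to 0/0 form:
  lim(x→∞) x - √(x² - 6x + 3) = 3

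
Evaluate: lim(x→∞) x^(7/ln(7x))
This is an exponential indeterminate form.

For exponential indeterminate forms, take the natural log:
  Let L = lim(x→∞) x^(7/ln(7x))
  Then ln(L) = lim(x→∞) [exponent × ln(base)]
  Evaluate using L'Hôpital or standard limits, then exponentiate.
  L = e^(7)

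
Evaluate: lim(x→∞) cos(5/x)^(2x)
This is an exponential indeterminate form.

For exponential indeterminate forms, take the natural log:
  Let L = lim(x→∞) cos(5/x)^(2x)
  Then ln(L) = lim(x→∞) [exponent × ln(base)]
  Evaluate using L'Hôpital or standard limits, then exponentiate.
  L = 1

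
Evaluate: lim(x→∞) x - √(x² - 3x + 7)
This is an ∞-∞ indeterminate form.

Combine fractions or rationalize to convert ∞-∞ to 0/0 form:
  lim(x→∞) x - √(x² - 3x + 7) = 3/2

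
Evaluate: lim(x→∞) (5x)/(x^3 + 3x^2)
This is an ∞/∞ indeterminate form.

Apply L'Hôpital's rule: differentiate numerator and denominator separately.
  f(x) = 5·x   ⇒   f'(x) = 5
  g(x) = x^3 + 3·x^2   ⇒   g'(x) = 3·x^2 + 6·x
  lim(x→∞) f'(x)/g'(x) = lim(x→∞) (5)/(3·x^2 + 6·x)
  = 0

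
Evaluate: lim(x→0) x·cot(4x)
This is a 0·∞ indeterminate form.

Rewrite 0·∞ as a quotient (0/0 or ∞/∞ form), then apply L'Hôpital's rule:
  lim(x→0) x·cot(4x) = 1/4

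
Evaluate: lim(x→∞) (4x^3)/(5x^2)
This is an ∞/∞ indeterminate form.

Apply L'Hôpital's rule: differentiate numerator and denominator separately.
  f(x) = 4·x^3   ⇒   f'(x) = 12·x^2
  g(x) = 5·x^2   ⇒   g'(x) = 10·x
  lim(x→∞) f'(x)/g'(x) = lim(x→∞) (12·x^2)/(10·x)
  = ∞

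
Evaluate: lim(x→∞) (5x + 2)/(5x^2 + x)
This is an ∞/∞ indeterminate form.

Apply L'Hôpital's rule: differentiate numerator and denominator separately.
  f(x) = 5·x + 2   ⇒   f'(x) = 5
  g(x) = 5·x^2 + x   ⇒   g'(x) = 10·x + 1
  lim(x→∞) f'(x)/g'(x) = lim(x→∞) (5)/(10·x + 1)
  = 0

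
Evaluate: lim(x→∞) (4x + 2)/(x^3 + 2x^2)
This is an ∞/∞ indeterminate form.

Apply L'Hôpital's rule: differentiate numerator and denominator separately.
  f(x) = 4·x + 2   ⇒   f'(x) = 4
  g(x) = x^3 + 2·x^2   ⇒   g'(x) = 3·x^2 + 4·x
  lim(x→∞) f'(x)/g'(x) = lim(x→∞) (4)/(3·x^2 + 4·x)
  = 0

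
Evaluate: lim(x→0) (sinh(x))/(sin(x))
This is a 0/0 indeterminate form.

Apply L'Hôpital's rule: differentiate numerator and denominator separately.
  f(x) = sinh(x)   ⇒   f'(x) = cosh(x)
  g(x) = sin(x)   ⇒   g'(x) = cos(x)
  lim(x→0) f'(x)/g'(x) = lim(x→0) (cosh(x))/(cos(x))
  = 1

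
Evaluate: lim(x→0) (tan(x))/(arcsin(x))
This is a 0/0 indeterminate form.

Apply L'Hôpital's rule: differentiate numerator and denominator separately.
  f(x) = tan(x)   ⇒   f'(x) = tan(x)^2 + 1
  g(x) = asin(x)   ⇒   g'(x) = 1/sqrt(1 - x^2)
  lim(x→0) f'(x)/g'(x) = lim(x→0) (tan(x)^2 + 1)/(1/sqrt(1 - x^2))
  = 1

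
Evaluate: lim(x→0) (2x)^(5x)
This is an exponential indeterminate form.

For exponential indeterminate forms, take the natural log:
  Let L = lim(x→0) (2x)^(5x)
  Then ln(L) = lim(x→0) [exponent × ln(base)]
  Evaluate using L'Hôpital or standard limits, then exponentiate.
  L = 1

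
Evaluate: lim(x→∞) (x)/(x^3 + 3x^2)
This is an ∞/∞ indeterminate form.

Apply L'Hôpital's rule: differentiate numerator and denominator separately.
  f(x) = x   ⇒   f'(x) = 1
  g(x) = x^3 + 3·x^2   ⇒   g'(x) = 3·x^2 + 6·x
  lim(x→∞) f'(x)/g'(x) = lim(x→∞) (1)/(3·x^2 + 6·x)
  = 0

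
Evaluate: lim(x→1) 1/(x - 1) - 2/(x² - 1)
This is an ∞-∞ indeterminate form.

Combine fractions or rationalize to convert ∞-∞ to 0/0 form:
  lim(x→1) 1/(x - 1) - 2/(x² - 1) = 1/2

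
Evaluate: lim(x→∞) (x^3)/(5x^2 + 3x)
This is an ∞/∞ indeterminate form.

Apply L'Hôpital's rule: differentiate numerator and denominator separately.
  f(x) = x^3   ⇒   f'(x) = 3·x^2
  g(x) = 5·x^2 + 3·x   ⇒   g'(x) = 10·x + 3
  lim(x→∞) f'(x)/g'(x) = lim(x→∞) (3·x^2)/(10·x + 3)
  = ∞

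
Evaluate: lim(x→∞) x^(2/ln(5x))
This is an exponential indeterminate form.

For exponential indeterminate forms, take the natural log:
  Let L = lim(x→∞) x^(2/ln(5x))
  Then ln(L) = lim(x→∞) [exponent × ln(base)]
  Evaluate using L'Hôpital or standard limits, then exponentiate.
  L = e²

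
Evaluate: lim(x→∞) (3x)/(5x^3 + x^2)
This is an ∞/∞ indeterminate form.

Apply L'Hôpital's rule: differentiate numerator and denominator separately.
  f(x) = 3·x   ⇒   f'(x) = 3
  g(x) = 5·x^3 + x^2   ⇒   g'(x) = 15·x^2 + 2·x
  lim(x→∞) f'(x)/g'(x) = lim(x→∞) (3)/(15·x^2 + 2·x)
  = 0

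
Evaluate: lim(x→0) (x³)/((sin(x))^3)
This is a 0/0 indeterminate form.

Apply L'Hôpital's rule: differentiate numerator and denominator separately.
  f(x) = x^3   ⇒   f'(x) = 3·x^2
  g(x) = sin(x)^3   ⇒   g'(x) = 3·sin(x)^2·cos(x)
  lim(x→0) f'(x)/g'(x) = lim(x→0) (3·x^2)/(3·sin(x)^2·cos(x))
  = 1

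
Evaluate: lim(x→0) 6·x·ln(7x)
This is a 0·∞ indeterminate form.

Rewrite 0·∞ as a quotient (0/0 or ∞/∞ form), then apply L'Hôpital's rule:
  lim(x→0) 6·x·ln(7x) = 0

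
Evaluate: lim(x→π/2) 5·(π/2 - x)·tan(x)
This is a 0·∞ indeterminate form.

Rewrite 0·∞ as a quotient (0/0 or ∞/∞ form), then apply L'Hôpital's rule:
  lim(x→π/2) 5·(π/2 - x)·tan(x) = 5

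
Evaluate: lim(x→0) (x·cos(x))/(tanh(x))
This is a 0/0 indeterminate form.

Apply L'Hôpital's rule: differentiate numerator and denominator separately.
  f(x) = x·cos(x)   ⇒   f'(x) = -x·sin(x) + cos(x)
  g(x) = tanh(x)   ⇒   g'(x) = 1 - tanh(x)^2
  lim(x→0) f'(x)/g'(x) = lim(x→0) (-x·sin(x) + cos(x))/(1 - tanh(x)^2)
  = 1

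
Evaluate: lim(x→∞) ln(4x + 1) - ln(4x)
This is an ∞-∞ indeterminate form.

Combine fractions or rationalize to convert ∞-∞ to 0/0 form:
  lim(x→∞) ln(4x + 1) - ln(4x) = 0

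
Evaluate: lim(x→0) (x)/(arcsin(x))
This is a 0/0 indeterminate form.

Apply L'Hôpital's rule: differentiate numerator and denominator separately.
  f(x) = x   ⇒   f'(x) = 1
  g(x) = asin(x)   ⇒   g'(x) = 1/sqrt(1 - x^2)
  lim(x→0) f'(x)/g'(x) = lim(x→0) (1)/(1/sqrt(1 - x^2))
  = 1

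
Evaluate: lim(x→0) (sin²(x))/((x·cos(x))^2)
This is a 0/0 indeterminate form.

Apply L'Hôpital's rule: differentiate numerator and denominator separately.
  f(x) = sin(x)^2   ⇒   f'(x) = 2·sin(x)·cos(x)
  g(x) = x^2·cos(x)^2   ⇒   g'(x) = -2·x^2·sin(x)·cos(x) + 2·x·cos(x)^2
  lim(x→0) f'(x)/g'(x) = lim(x→0) (2·sin(x)·cos(x))/(-2·x^2·sin(x)·cos(x) + 2·x·cos(x)^2)
  = 1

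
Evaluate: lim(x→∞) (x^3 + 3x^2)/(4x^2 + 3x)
This is an ∞/∞ indeterminate form.

Apply L'Hôpital's rule: differentiate numerator and denominator separately.
  f(x) = x^3 + 3·x^2   ⇒   f'(x) = 3·x^2 + 6·x
  g(x) = 4·x^2 + 3·x   ⇒   g'(x) = 8·x + 3
  lim(x→∞) f'(x)/g'(x) = lim(x→∞) (3·x^2 + 6·x)/(8·x + 3)
  = ∞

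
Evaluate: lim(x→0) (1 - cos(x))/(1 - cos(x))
This is a 0/0 indeterminate form.

Apply L'Hôpital's rule: differentiate numerator and denominator separately.
  f(x) = 1 - cos(x)   ⇒   f'(x) = sin(x)
  g(x) = 1 - cos(x)   ⇒   g'(x) = sin(x)
  lim(x→0) f'(x)/g'(x) = lim(x→0) (sin(x))/(sin(x))
  = 1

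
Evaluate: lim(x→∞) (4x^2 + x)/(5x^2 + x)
This is an ∞/∞ indeterminate form.

Apply L'Hôpital's rule: differentiate numerator and denominator separately.
  f(x) = 4·x^2 + x   ⇒   f'(x) = 8·x + 1
  g(x) = 5·x^2 + x   ⇒   g'(x) = 10·x + 1
  lim(x→∞) f'(x)/g'(x) = lim(x→∞) (8·x + 1)/(10·x + 1)
  = 4/5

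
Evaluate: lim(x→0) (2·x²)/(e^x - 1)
This is a 0/0 indeterminate form.

Apply L'Hôpital's rule: differentiate numerator and denominator separately.
  f(x) = 2·x^2   ⇒   f'(x) = 4·x
  g(x) = e^(x) - 1   ⇒   g'(x) = e^(x)
  lim(x→0) f'(x)/g'(x) = lim(x→0) (4·x)/(e^(x))
  = 0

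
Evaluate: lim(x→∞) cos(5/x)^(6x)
This is an exponential indeterminate form.

For exponential indeterminate forms, take the natural log:
  Let L = lim(x→∞) cos(5/x)^(6x)
  Then ln(L) = lim(x→∞) [exponent × ln(base)]
  Evaluate using L'Hôpital or standard limits, then exponentiate.
  L = 1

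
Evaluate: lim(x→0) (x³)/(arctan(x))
This is a 0/0 indeterminate form.

Apply L'Hôpital's rule: differentiate numerator and denominator separately.
  f(x) = x^3   ⇒   f'(x) = 3·x^2
  g(x) = atan(x)   ⇒   g'(x) = 1/(x^2 + 1)
  lim(x→0) f'(x)/g'(x) = lim(x→0) (3·x^2)/(1/(x^2 + 1))
  = 0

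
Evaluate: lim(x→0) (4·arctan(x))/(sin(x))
This is a 0/0 indeterminate form.

Apply L'Hôpital's rule: differentiate numerator and denominator separately.
  f(x) = 4·atan(x)   ⇒   f'(x) = 4/(x^2 + 1)
  g(x) = sin(x)   ⇒   g'(x) = cos(x)
  lim(x→0) f'(x)/g'(x) = lim(x→0) (4/(x^2 + 1))/(cos(x))
  = 4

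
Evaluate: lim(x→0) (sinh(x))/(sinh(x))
This is a 0/0 indeterminate form.

Apply L'Hôpital's rule: differentiate numerator and denominator separately.
  f(x) = sinh(x)   ⇒   f'(x) = cosh(x)
  g(x) = sinh(x)   ⇒   g'(x) = cosh(x)
  lim(x→0) f'(x)/g'(x) = lim(x→0) (cosh(x))/(cosh(x))
  = 1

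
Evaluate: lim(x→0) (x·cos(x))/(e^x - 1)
This is a 0/0 indeterminate form.

Apply L'Hôpital's rule: differentiate numerator and denominator separately.
  f(x) = x·cos(x)   ⇒   f'(x) = -x·sin(x) + cos(x)
  g(x) = e^(x) - 1   ⇒   g'(x) = e^(x)
  lim(x→0) f'(x)/g'(x) = lim(x→0) (-x·sin(x) + cos(x))/(e^(x))
  = 1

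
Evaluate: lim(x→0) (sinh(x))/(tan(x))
This is a 0/0 indeterminate form.

Apply L'Hôpital's rule: differentiate numerator and denominator separately.
  f(x) = sinh(x)   ⇒   f'(x) = cosh(x)
  g(x) = tan(x)   ⇒   g'(x) = tan(x)^2 + 1
  lim(x→0) f'(x)/g'(x) = lim(x→0) (cosh(x))/(tan(x)^2 + 1)
  = 1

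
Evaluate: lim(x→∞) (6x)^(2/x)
This is an exponential indeterminate form.

For exponential indeterminate forms, take the natural log:
  Let L = lim(x→∞) (6x)^(2/x)
  Then ln(L) = lim(x→∞) [exponent × ln(base)]
  Evaluate using L'Hôpital or standard limits, then exponentiate.
  L = 1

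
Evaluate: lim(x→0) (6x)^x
This is an exponential indeterminate form.

For exponential indeterminate forms, take the natural log:
  Let L = lim(x→0) (6x)^x
  Then ln(L) = lim(x→0) [exponent × ln(base)]
  Evaluate using L'Hôpital or standard limits, then exponentiate.
  L = 1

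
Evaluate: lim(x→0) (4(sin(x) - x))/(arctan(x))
This is a 0/0 indeterminate form.

Apply L'Hôpital's rule: differentiate numerator and denominator separately.
  f(x) = -4·x + 4·sin(x)   ⇒   f'(x) = 4·cos(x) - 4
  g(x) = atan(x)   ⇒   g'(x) = 1/(x^2 + 1)
  lim(x→0) f'(x)/g'(x) = lim(x→0) (4·cos(x) - 4)/(1/(x^2 + 1))
  = 0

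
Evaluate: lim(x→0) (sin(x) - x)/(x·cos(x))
This is a 0/0 indeterminate form.

Apply L'Hôpital's rule: differentiate numerator and denominator separately.
  f(x) = -x + sin(x)   ⇒   f'(x) = cos(x) - 1
  g(x) = x·cos(x)   ⇒   g'(x) = -x·sin(x) + cos(x)
  lim(x→0) f'(x)/g'(x) = lim(x→0) (cos(x) - 1)/(-x·sin(x) + cos(x))
  = 0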